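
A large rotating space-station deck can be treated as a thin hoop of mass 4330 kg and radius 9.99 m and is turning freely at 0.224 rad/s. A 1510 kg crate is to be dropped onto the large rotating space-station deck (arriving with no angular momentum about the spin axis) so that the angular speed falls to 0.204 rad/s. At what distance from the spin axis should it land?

No external torque acts about the spin axis; L_before = L_after.
I_p = (4330)(9.99)² = 4.321e+05 kg·m².
I_p ω_i = (I_p + m r²) ω_f ⇒ m r² = I_p(ω_i/ω_f − 1) = 4.321e+05(0.224/0.204 − 1) = 42370 kg·m².
r = √(42370/1510) = 5.297 m.

r ≈ 5.30 m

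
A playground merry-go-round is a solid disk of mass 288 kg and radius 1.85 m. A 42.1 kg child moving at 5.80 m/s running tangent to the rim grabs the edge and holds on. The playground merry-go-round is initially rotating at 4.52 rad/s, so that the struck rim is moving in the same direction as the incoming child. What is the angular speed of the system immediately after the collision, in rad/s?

|ω_f| ≈ 4.21 rad/s

About the axle the impulsive forces during the collision are internal, so angular momentum about that axis is conserved.
I_p = ½(288)(1.85)² = 492.8 kg·m². Taking the sense of the child's angular momentum as positive, L_{child} = m v R = (42.1)(5.80)(1.85) = 451.7 kg·m²/s.
L_i = +I_p ω_p + m v R = +(492.8)(4.52) + 451.7 = 2679 kg·m²/s.
After sticking, I_f = I_p + m R² = 492.8 + (42.1)(1.85)² = 636.9 kg·m².
ω_f = L_i / I_f = 2679 / 636.9 = 4.207 rad/s.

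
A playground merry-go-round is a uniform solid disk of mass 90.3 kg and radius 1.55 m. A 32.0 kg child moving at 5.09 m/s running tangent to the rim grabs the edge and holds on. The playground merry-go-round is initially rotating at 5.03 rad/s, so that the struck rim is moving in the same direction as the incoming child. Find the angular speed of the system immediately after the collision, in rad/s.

|ω_f| ≈ 4.31 rad/s

The axle reaction passes through the axle and exerts no torque about it; angular momentum about the axle is conserved through the impact.
I_p = ½(90.3)(1.55)² = 108.5 kg·m². Taking the sense of the child's angular momentum as positive, L_{child} = m v R = (32.0)(5.09)(1.55) = 252.5 kg·m²/s.
L_i = +I_p ω_p + m v R = +(108.5)(5.03) + 252.5 = 798.1 kg·m²/s.
After sticking, I_f = I_p + m R² = 108.5 + (32.0)(1.55)² = 185.4 kg·m².
ω_f = L_i / I_f = 798.1 / 185.4 = 4.306 rad/s.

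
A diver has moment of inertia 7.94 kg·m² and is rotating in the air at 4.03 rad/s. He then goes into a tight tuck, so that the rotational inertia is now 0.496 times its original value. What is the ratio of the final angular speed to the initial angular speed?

Angular momentum about the spin axis is conserved since the torque about it is zero.
I₂ = 0.496 × 7.94 = 3.938 kg·m².
ω₂/ω₁ = I₁/I₂ = 7.940 / 3.938 = 2.016.

ω₂/ω₁ ≈ 2.02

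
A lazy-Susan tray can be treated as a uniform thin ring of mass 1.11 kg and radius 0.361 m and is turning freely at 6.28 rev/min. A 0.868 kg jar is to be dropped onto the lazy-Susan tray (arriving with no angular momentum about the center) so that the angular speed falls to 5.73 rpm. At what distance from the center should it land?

r ≈ 0.126 m

The added mass arrives with no angular momentum about the center, and any external torque about the center is negligible, so the system's angular momentum is conserved.
I_p = (1.11)(0.361)² = 0.1447 kg·m².
I_p ω_i = (I_p + m r²) ω_f ⇒ m r² = I_p(ω_i/ω_f − 1) = 0.1447(6.28/5.73 − 1) = 0.01388 kg·m².
r = √(0.01388/0.868) = 0.1265 m.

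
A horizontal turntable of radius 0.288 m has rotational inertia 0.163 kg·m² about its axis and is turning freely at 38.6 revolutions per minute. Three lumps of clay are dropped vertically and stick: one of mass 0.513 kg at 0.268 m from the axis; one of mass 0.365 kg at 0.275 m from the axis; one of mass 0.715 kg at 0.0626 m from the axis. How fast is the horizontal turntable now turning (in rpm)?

ω_f ≈ 27.3 rpm

No external torque acts about the axis; L_before = L_after.
Added inertia Σmr² = (0.513)(0.268)² + (0.365)(0.275)² + (0.715)(0.0626)² = 0.06725 kg·m²; I_f = 0.1630 + 0.06725 = 0.2303 kg·m².
ω_f = I_p ω_i / I_f = (0.1630)(38.6) / 0.2303 = 27.33 rpm.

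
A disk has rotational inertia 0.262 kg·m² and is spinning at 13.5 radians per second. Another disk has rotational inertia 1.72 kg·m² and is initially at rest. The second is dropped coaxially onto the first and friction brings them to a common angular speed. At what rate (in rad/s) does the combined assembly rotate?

No external torque acts about the common axis, so total angular momentum is conserved.
Taking A's sense as positive: L = (0.2620)(13.5) = 3.537 kg·m²·rad/s.
Combined I = 0.2620 + 1.720 = 1.982 kg·m².
ω_f = L / I = 3.537 / 1.982 = 1.785 rad/s.

|ω_f| ≈ 1.78 rad/s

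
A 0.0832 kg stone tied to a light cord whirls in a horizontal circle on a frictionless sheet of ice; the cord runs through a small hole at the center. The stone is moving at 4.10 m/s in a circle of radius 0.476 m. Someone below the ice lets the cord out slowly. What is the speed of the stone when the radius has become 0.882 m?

v₂ ≈ 2.21 m/s

Central (radial) force ⇒ zero torque about the center ⇒ m v r is constant.
v₂ = v₁ r₁ / r₂ = (4.10)(0.476) / (0.882) = 2.213 m/s.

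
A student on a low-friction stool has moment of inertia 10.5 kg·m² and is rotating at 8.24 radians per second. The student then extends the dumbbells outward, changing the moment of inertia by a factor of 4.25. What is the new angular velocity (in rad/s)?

ω₂ ≈ 1.94 rad/s

No external torque acts about the spin axis, so angular momentum is conserved.
I₂ = 4.25 × 10.5 = 44.62 kg·m².
ω₂ = I₁ω₁ / I₂ = (10.50)(8.24 rad/s) / (44.62) = 1.939 rad/s.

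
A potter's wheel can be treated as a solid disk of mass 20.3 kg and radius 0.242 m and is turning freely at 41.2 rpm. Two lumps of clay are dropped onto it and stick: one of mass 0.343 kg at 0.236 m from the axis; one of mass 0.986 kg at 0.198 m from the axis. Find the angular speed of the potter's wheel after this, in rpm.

The added mass arrives with no angular momentum about the axis, and any external torque about the axis is negligible, so the system's angular momentum is conserved.
I_p = ½(20.3)(0.242)² = 0.5944 kg·m².
Added inertia Σmr² = (0.343)(0.236)² + (0.986)(0.198)² = 0.05776 kg·m²; I_f = 0.5944 + 0.05776 = 0.6522 kg·m².
ω_f = I_p ω_i / I_f = (0.5944)(41.2) / 0.6522 = 37.55 rpm.

ω_f ≈ 37.6 rpm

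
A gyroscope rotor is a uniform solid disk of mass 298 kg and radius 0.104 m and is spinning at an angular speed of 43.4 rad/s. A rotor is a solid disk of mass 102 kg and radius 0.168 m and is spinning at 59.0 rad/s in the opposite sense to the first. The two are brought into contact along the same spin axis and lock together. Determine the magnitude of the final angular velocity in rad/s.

No external torque acts about the common axis, so total angular momentum is conserved.
Moments of inertia: I_A = ½(298)(0.104)² = 1.612 kg·m²; I_B = ½(102)(0.168)² = 1.439 kg·m².
Taking A's sense as positive: L = (1.612)(43.4) − (1.439)(59.0) = -14.98 kg·m²·rad/s.
Combined I = 1.612 + 1.439 = 3.051 kg·m².
ω_f = L / I = -14.98 / 3.051 = -4.911 rad/s.

|ω_f| ≈ 4.91 rad/s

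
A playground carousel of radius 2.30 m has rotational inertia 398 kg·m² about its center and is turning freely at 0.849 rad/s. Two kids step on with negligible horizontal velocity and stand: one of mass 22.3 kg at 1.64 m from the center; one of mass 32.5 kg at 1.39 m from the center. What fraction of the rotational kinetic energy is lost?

The added mass arrives with no angular momentum about the center, and any external torque about the center is negligible, so the system's angular momentum is conserved.
Added inertia Σmr² = (22.3)(1.64)² + (32.5)(1.39)² = 122.8 kg·m²; I_f = 398.0 + 122.8 = 520.8 kg·m².
ω_f = I_p ω_i / I_f = (398.0)(0.849) / 520.8 = 0.6488 rad/s.
KE_i = ½(398.0)(0.8490 rad/s)² = 143.4 J; KE_f = ½(520.8)(0.6488)² = 109.6 J.
Fraction lost = 0.2357.

fraction ≈ 0.236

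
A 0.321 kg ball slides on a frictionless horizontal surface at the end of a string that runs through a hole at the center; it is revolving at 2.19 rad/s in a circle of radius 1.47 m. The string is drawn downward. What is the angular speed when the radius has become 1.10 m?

ω₂ ≈ 3.91 rad/s

The constraining force is radial, so m r² ω about the center is conserved.
ω₂ = ω₁ (r₁/r₂)² = (2.19)(1.47/1.10)² = 3.911 rad/s.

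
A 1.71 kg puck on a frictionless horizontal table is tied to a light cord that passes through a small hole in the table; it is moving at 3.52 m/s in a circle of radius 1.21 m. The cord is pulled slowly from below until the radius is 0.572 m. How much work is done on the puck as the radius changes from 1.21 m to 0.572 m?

The only horizontal force on the mass is along the cord (radial), so it exerts no torque about the hole and angular momentum m v r is conserved.
v₂ = v₁ r₁ / r₂ = (3.52)(1.21) / (0.572) = 7.446 m/s.
W = ΔKE = ½m(v₂² − v₁²) = 36.81 J.

W ≈ 36.8 J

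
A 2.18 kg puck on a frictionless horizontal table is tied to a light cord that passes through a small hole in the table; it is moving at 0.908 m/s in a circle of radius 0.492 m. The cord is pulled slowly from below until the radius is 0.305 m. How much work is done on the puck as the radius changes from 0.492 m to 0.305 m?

W ≈ 1.44 J

Central (radial) force ⇒ zero torque about the center ⇒ m v r is constant.
v₂ = v₁ r₁ / r₂ = (0.908)(0.492) / (0.305) = 1.465 m/s.
W = ΔKE = ½m(v₂² − v₁²) = 1.440 J.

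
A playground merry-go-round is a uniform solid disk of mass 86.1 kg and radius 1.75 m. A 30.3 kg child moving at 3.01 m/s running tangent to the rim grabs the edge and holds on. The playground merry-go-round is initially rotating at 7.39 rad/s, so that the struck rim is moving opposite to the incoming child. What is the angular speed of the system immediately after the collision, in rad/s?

|ω_f| ≈ 3.63 rad/s

The axle reaction passes through the axle and exerts no torque about it; angular momentum about the axle is conserved through the impact.
I_p = ½(86.1)(1.75)² = 131.8 kg·m². Taking the sense of the child's angular momentum as positive, L_{child} = m v R = (30.3)(3.01)(1.75) = 159.6 kg·m²/s.
L_i = −I_p ω_p + m v R = −(131.8)(7.39) + 159.6 = -814.7 kg·m²/s.
After sticking, I_f = I_p + m R² = 131.8 + (30.3)(1.75)² = 224.6 kg·m².
ω_f = L_i / I_f = -814.7 / 224.6 = -3.627 rad/s.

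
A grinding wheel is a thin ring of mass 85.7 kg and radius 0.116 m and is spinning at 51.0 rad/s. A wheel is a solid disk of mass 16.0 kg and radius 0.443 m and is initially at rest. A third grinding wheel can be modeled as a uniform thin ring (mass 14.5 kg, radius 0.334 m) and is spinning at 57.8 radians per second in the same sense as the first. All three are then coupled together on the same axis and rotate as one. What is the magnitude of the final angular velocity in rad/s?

|ω_f| ≈ 35.1 rad/s

No external torque acts about the common axis, so total angular momentum is conserved.
Moments of inertia: I_A = (85.7)(0.116)² = 1.153 kg·m²; I_B = ½(16.0)(0.443)² = 1.570 kg·m²; I_C = (14.5)(0.334)² = 1.618 kg·m².
Taking A's sense as positive: L = (1.153)(51.0) + (1.618)(57.8) = 152.3 kg·m²·rad/s.
Combined I = 1.153 + 1.570 + 1.618 = 4.341 kg·m².
ω_f = L / I = 152.3 / 4.341 = 35.09 rad/s.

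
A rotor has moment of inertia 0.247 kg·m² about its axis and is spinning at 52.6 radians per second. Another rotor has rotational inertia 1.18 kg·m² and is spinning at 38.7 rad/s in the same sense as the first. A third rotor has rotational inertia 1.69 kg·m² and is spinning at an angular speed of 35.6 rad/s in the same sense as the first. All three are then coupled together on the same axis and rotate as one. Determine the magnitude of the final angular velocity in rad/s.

|ω_f| ≈ 38.1 rad/s

No external torque acts about the common axis, so total angular momentum is conserved.
Taking A's sense as positive: L = (0.2470)(52.6) + (1.180)(38.7) + (1.690)(35.6) = 118.8 kg·m²·rad/s.
Combined I = 0.2470 + 1.180 + 1.690 = 3.117 kg·m².
ω_f = L / I = 118.8 / 3.117 = 38.12 rad/s.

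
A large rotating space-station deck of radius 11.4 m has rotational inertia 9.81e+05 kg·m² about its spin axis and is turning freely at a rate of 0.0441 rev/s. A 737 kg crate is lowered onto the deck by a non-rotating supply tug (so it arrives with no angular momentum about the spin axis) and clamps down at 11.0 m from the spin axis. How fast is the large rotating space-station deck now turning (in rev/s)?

No external torque acts about the spin axis; L_before = L_after.
Added inertia Σmr² = (737)(11.0)² = 89180 kg·m²; I_f = 9.810e+05 + 89180 = 1.070e+06 kg·m².
ω_f = I_p ω_i / I_f = (9.810e+05)(0.0441) / 1.070e+06 = 0.04043 rev/s.

ω_f ≈ 0.0404 rev/s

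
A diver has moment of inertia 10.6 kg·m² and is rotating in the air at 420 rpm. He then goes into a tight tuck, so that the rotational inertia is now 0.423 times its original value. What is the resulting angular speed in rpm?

ω₂ ≈ 993 rpm

With no external torque about the axis, L is conserved: I₁ω₁ = I₂ω₂.
I₂ = 0.423 × 10.6 = 4.484 kg·m².
ω₂ = I₁ω₁ / I₂ = (10.60)(420 rpm) / (4.484) = 992.9 rpm.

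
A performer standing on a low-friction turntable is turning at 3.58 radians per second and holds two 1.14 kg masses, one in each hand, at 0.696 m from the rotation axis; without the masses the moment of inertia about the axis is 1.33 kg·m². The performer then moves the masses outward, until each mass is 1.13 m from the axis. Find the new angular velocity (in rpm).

Angular momentum about the spin axis is conserved since the torque about it is zero.
I₁ = 1.33 + 2(1.14)(0.696)² = 2.434 kg·m²; I₂ = 1.33 + 2(1.14)(1.13)² = 4.241 kg·m².
ω₂ = I₁ω₁ / I₂ = (2.434)(3.58 rad/s) / (4.241) = 2.055 rad/s = 19.62 rpm.

ω₂ ≈ 19.6 rpm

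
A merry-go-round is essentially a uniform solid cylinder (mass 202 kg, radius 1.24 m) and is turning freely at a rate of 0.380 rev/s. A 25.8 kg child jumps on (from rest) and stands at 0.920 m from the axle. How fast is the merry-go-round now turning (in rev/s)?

ω_f ≈ 0.333 rev/s

No external torque acts about the axle; L_before = L_after.
I_p = ½(202)(1.24)² = 155.3 kg·m².
Added inertia Σmr² = (25.8)(0.920)² = 21.84 kg·m²; I_f = 155.3 + 21.84 = 177.1 kg·m².
ω_f = I_p ω_i / I_f = (155.3)(0.380) / 177.1 = 0.3332 rev/s.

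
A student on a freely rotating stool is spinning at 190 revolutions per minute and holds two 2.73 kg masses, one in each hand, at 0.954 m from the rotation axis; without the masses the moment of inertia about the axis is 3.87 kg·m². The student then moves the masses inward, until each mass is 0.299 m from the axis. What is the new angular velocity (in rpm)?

ω₂ ≈ 385 rpm

Angular momentum about the spin axis is conserved since the torque about it is zero.
I₁ = 3.87 + 2(2.73)(0.954)² = 8.839 kg·m²; I₂ = 3.87 + 2(2.73)(0.299)² = 4.358 kg·m².
ω₂ = I₁ω₁ / I₂ = (8.839)(190 rpm) / (4.358) = 385.4 rpm.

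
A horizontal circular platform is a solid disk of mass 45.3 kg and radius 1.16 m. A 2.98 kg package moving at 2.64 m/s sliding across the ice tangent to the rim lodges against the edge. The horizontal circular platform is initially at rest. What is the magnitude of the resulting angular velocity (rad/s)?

|ω_f| ≈ 0.265 rad/s

About the central axle the impulsive forces during the collision are internal, so angular momentum about that axis is conserved.
I_p = ½(45.3)(1.16)² = 30.48 kg·m². Taking the sense of the package's angular momentum as positive, L_{package} = m v R = (2.98)(2.64)(1.16) = 9.126 kg·m²/s.
L_i = 0 + 9.126 = 9.126 kg·m²/s.
After sticking, I_f = I_p + m R² = 30.48 + (2.98)(1.16)² = 34.49 kg·m².
ω_f = L_i / I_f = 9.126 / 34.49 = 0.2646 rad/s.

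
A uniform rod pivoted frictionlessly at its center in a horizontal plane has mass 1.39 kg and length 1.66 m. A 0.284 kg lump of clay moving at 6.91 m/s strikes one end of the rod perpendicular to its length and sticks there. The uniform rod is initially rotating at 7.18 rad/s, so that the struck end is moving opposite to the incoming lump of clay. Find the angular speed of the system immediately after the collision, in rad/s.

The axle reaction passes through the pivot and exerts no torque about it; angular momentum about the pivot is conserved through the impact.
I_p = (1/12)(1.39)(1.66)² = 0.3192 kg·m². Taking the sense of the lump of clay's angular momentum as positive, L_{lump} = m v R = (0.284)(6.91)(1.66/2) = 1.629 kg·m²/s.
L_i = −I_p ω_p + m v R = −(0.3192)(7.18) + 1.629 = -0.6630 kg·m²/s.
After sticking, I_f = I_p + m R² = 0.3192 + (0.284)(1.66/2)² = 0.5148 kg·m².
ω_f = L_i / I_f = -0.6630 / 0.5148 = -1.288 rad/s.

|ω_f| ≈ 1.29 rad/s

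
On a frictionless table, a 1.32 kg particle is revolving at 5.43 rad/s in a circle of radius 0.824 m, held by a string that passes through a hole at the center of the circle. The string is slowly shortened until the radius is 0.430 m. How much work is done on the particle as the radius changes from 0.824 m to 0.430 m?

The constraining force is radial, so m r² ω about the center is conserved.
ω₂ = ω₁ (r₁/r₂)² = (5.43)(0.824/0.430)² = 19.94 rad/s.
W = ΔKE = ½m(v₂² − v₁²) = 35.31 J.

W ≈ 35.3 J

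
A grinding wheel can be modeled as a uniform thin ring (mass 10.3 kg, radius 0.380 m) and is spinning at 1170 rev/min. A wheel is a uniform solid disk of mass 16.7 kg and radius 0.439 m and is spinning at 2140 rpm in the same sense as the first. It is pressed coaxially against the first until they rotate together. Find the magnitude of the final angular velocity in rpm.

The coupling torques are internal; angular momentum about the shared axis is conserved.
Moments of inertia: I_A = (10.3)(0.380)² = 1.487 kg·m²; I_B = ½(16.7)(0.439)² = 1.609 kg·m².
Taking A's sense as positive: L = (1.487)(1170) + (1.609)(2140) = 5184 kg·m²·rpm.
Combined I = 1.487 + 1.609 = 3.097 kg·m².
ω_f = L / I = 5184 / 3.097 = 1674 rpm.

|ω_f| ≈ 1670 rpm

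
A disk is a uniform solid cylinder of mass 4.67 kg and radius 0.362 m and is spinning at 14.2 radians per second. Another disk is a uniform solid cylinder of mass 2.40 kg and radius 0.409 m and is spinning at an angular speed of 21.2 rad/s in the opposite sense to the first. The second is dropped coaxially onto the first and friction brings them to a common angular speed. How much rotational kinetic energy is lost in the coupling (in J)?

ΔKE lost ≈ 76.0 J

The coupling torques are internal; angular momentum about the shared axis is conserved.
Moments of inertia: I_A = ½(4.67)(0.362)² = 0.3060 kg·m²; I_B = ½(2.40)(0.409)² = 0.2007 kg·m².
Taking A's sense as positive: L = (0.3060)(14.2) − (0.2007)(21.2) = 0.08940 kg·m²·rad/s.
Combined I = 0.3060 + 0.2007 = 0.5067 kg·m².
ω_f = L / I = 0.08940 / 0.5067 = 0.1764 rad/s.
KE_i = ½ΣIω² = 75.96 J; KE_f = ½(0.5067)(0.1764)² = 0.007886 J.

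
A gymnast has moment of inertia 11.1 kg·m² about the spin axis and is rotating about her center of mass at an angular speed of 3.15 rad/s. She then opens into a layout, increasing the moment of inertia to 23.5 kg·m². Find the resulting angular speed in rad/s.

With no external torque about the axis, L is conserved: I₁ω₁ = I₂ω₂.
ω₂ = I₁ω₁ / I₂ = (11.10)(3.15 rad/s) / (23.50) = 1.488 rad/s.

ω₂ ≈ 1.49 rad/s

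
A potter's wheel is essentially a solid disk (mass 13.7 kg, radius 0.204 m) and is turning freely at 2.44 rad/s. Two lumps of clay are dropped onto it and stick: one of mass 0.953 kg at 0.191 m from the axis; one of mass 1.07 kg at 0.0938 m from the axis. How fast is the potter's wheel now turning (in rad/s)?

ω_f ≈ 2.11 rad/s

The added mass arrives with no angular momentum about the axis, and any external torque about the axis is negligible, so the system's angular momentum is conserved.
I_p = ½(13.7)(0.204)² = 0.2851 kg·m².
Added inertia Σmr² = (0.953)(0.191)² + (1.07)(0.0938)² = 0.04418 kg·m²; I_f = 0.2851 + 0.04418 = 0.3293 kg·m².
ω_f = I_p ω_i / I_f = (0.2851)(2.44) / 0.3293 = 2.113 rad/s.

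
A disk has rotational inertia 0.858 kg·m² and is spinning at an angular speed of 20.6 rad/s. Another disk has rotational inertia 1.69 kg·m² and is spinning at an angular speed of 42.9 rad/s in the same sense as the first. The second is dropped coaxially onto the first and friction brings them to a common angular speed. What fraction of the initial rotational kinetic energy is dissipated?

fraction ≈ 0.0815

The coupling torques are internal; angular momentum about the shared axis is conserved.
Taking A's sense as positive: L = (0.8580)(20.6) + (1.690)(42.9) = 90.18 kg·m²·rad/s.
Combined I = 0.8580 + 1.690 = 2.548 kg·m².
ω_f = L / I = 90.18 / 2.548 = 35.39 rad/s.
KE_i = ½ΣIω² = 1737 J; KE_f = ½(2.548)(35.39)² = 1596 J.
Fraction dissipated = (KE_i − KE_f)/KE_i = 0.08145.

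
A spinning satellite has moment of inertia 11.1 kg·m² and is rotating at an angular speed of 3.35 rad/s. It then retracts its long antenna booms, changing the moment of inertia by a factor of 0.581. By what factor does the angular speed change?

ω₂/ω₁ ≈ 1.72

With no external torque about the axis, L is conserved: I₁ω₁ = I₂ω₂.
I₂ = 0.581 × 11.1 = 6.449 kg·m².
ω₂/ω₁ = I₁/I₂ = 11.10 / 6.449 = 1.721.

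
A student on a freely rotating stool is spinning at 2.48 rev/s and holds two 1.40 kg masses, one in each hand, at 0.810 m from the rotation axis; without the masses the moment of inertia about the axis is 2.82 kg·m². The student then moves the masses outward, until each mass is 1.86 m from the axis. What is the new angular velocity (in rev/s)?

ω₂ ≈ 0.923 rev/s

Angular momentum about the spin axis is conserved since the torque about it is zero.
I₁ = 2.82 + 2(1.40)(0.810)² = 4.657 kg·m²; I₂ = 2.82 + 2(1.40)(1.86)² = 12.51 kg·m².
ω₂ = I₁ω₁ / I₂ = (4.657)(2.48 rev/s) / (12.51) = 0.9235 rev/s.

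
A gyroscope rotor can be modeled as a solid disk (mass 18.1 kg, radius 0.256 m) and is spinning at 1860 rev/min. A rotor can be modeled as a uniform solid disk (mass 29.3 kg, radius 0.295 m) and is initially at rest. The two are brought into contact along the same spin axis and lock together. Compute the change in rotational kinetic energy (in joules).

ΔKE ≈ -7680 J

No external torque acts about the common axis, so total angular momentum is conserved.
Moments of inertia: I_A = ½(18.1)(0.256)² = 0.5931 kg·m²; I_B = ½(29.3)(0.295)² = 1.275 kg·m².
Taking A's sense as positive: L = (0.5931)(1860) = 1103 kg·m²·rpm.
Combined I = 0.5931 + 1.275 = 1.868 kg·m².
ω_f = L / I = 1103 / 1.868 = 590.6 rpm.
KE_i = ½ΣIω² = 11250 J; KE_f = ½(1.868)(61.84)² = 3572 J.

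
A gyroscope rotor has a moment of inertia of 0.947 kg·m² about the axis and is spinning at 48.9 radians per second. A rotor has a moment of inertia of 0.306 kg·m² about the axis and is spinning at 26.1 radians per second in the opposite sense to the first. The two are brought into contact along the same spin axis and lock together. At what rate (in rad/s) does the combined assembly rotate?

|ω_f| ≈ 30.6 rad/s

No external torque acts about the common axis, so total angular momentum is conserved.
Taking A's sense as positive: L = (0.9470)(48.9) − (0.3060)(26.1) = 38.32 kg·m²·rad/s.
Combined I = 0.9470 + 0.3060 = 1.253 kg·m².
ω_f = L / I = 38.32 / 1.253 = 30.58 rad/s.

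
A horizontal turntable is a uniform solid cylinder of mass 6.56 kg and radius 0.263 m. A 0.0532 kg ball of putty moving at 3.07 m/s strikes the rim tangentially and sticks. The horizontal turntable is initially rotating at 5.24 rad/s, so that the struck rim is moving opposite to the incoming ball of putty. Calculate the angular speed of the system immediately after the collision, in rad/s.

|ω_f| ≈ 4.97 rad/s

The axle reaction passes through the axle and exerts no torque about it; angular momentum about the axle is conserved through the impact.
I_p = ½(6.56)(0.263)² = 0.2269 kg·m². Taking the sense of the ball of putty's angular momentum as positive, L_{ball} = m v R = (0.0532)(3.07)(0.263) = 0.04295 kg·m²/s.
L_i = −I_p ω_p + m v R = −(0.2269)(5.24) + 0.04295 = -1.146 kg·m²/s.
After sticking, I_f = I_p + m R² = 0.2269 + (0.0532)(0.263)² = 0.2306 kg·m².
ω_f = L_i / I_f = -1.146 / 0.2306 = -4.970 rad/s.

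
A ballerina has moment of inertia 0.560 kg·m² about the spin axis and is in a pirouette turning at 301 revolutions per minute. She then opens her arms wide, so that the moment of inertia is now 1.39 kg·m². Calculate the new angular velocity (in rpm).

ω₂ ≈ 121 rpm

No external torque acts about the spin axis, so angular momentum is conserved.
ω₂ = I₁ω₁ / I₂ = (0.5600)(301 rpm) / (1.390) = 121.3 rpm.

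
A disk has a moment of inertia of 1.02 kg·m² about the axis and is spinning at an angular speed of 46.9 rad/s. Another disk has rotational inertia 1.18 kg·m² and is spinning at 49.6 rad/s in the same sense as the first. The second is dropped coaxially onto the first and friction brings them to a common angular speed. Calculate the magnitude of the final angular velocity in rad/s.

|ω_f| ≈ 48.3 rad/s

No external torque acts about the common axis, so total angular momentum is conserved.
Taking A's sense as positive: L = (1.020)(46.9) + (1.180)(49.6) = 106.4 kg·m²·rad/s.
Combined I = 1.020 + 1.180 = 2.200 kg·m².
ω_f = L / I = 106.4 / 2.200 = 48.35 rad/s.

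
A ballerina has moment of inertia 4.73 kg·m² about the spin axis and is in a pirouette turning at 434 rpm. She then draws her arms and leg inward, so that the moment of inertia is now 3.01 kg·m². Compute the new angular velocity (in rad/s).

ω₂ ≈ 71.4 rad/s

With no external torque about the axis, L is conserved: I₁ω₁ = I₂ω₂.
ω₂ = I₁ω₁ / I₂ = (4.730)(434 rpm) / (3.010) = 682.0 rpm = 71.42 rad/s.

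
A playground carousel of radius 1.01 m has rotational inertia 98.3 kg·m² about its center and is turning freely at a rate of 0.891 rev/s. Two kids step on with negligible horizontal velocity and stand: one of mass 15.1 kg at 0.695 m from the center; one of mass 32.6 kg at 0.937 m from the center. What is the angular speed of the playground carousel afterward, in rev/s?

The added mass arrives with no angular momentum about the center, and any external torque about the center is negligible, so the system's angular momentum is conserved.
Added inertia Σmr² = (15.1)(0.695)² + (32.6)(0.937)² = 35.92 kg·m²; I_f = 98.30 + 35.92 = 134.2 kg·m².
ω_f = I_p ω_i / I_f = (98.30)(0.891) / 134.2 = 0.6526 rev/s.

ω_f ≈ 0.653 rev/s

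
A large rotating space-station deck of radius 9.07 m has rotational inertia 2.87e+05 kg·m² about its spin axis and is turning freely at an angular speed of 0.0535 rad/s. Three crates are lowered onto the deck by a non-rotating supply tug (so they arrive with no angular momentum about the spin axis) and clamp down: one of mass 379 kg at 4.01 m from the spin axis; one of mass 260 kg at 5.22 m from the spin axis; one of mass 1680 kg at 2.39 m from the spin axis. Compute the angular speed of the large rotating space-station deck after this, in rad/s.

No external torque acts about the spin axis; L_before = L_after.
Added inertia Σmr² = (379)(4.01)² + (260)(5.22)² + (1680)(2.39)² = 22780 kg·m²; I_f = 2.870e+05 + 22780 = 3.098e+05 kg·m².
ω_f = I_p ω_i / I_f = (2.870e+05)(0.0535) / 3.098e+05 = 0.04957 rad/s.

ω_f ≈ 0.0496 rad/s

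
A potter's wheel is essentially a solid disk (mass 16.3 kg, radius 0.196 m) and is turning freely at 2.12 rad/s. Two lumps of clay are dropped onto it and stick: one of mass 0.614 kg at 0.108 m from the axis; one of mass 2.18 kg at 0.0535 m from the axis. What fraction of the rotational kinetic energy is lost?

fraction ≈ 0.0410

The added mass arrives with no angular momentum about the axis, and any external torque about the axis is negligible, so the system's angular momentum is conserved.
I_p = ½(16.3)(0.196)² = 0.3131 kg·m².
Added inertia Σmr² = (0.614)(0.108)² + (2.18)(0.0535)² = 0.01340 kg·m²; I_f = 0.3131 + 0.01340 = 0.3265 kg·m².
ω_f = I_p ω_i / I_f = (0.3131)(2.12) / 0.3265 = 2.033 rad/s.
KE_i = ½(0.3131)(2.120 rad/s)² = 0.7036 J; KE_f = ½(0.3265)(2.033)² = 0.6747 J.
Fraction lost = 0.04105.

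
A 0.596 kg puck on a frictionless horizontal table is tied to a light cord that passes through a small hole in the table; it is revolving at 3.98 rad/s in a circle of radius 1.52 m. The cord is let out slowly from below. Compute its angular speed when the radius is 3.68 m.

ω₂ ≈ 0.679 rad/s

No torque about the axis ⇒ m r₁² ω₁ = m r₂² ω₂.
ω₂ = ω₁ (r₁/r₂)² = (3.98)(1.52/3.68)² = 0.6790 rad/s.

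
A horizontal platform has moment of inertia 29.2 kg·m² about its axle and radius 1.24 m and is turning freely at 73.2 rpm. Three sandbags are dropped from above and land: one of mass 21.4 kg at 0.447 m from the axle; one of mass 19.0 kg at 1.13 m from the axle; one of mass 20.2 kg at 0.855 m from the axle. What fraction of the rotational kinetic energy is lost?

fraction ≈ 0.597

The added mass arrives with no angular momentum about the axle, and any external torque about the axle is negligible, so the system's angular momentum is conserved.
Added inertia Σmr² = (21.4)(0.447)² + (19.0)(1.13)² + (20.2)(0.855)² = 43.30 kg·m²; I_f = 29.20 + 43.30 = 72.50 kg·m².
ω_f = I_p ω_i / I_f = (29.20)(73.2) / 72.50 = 29.48 rpm.
KE_i = ½(29.20)(7.665 rad/s)² = 857.9 J; KE_f = ½(72.50)(3.087)² = 345.5 J.
Fraction lost = 0.5973.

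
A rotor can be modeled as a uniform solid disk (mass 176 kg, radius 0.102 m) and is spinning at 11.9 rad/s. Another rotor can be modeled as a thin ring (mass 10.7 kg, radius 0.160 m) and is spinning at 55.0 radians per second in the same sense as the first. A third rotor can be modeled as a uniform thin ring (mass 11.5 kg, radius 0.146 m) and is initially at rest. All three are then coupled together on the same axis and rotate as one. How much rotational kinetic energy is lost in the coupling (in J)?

The coupling torques are internal; angular momentum about the shared axis is conserved.
Moments of inertia: I_A = ½(176)(0.102)² = 0.9156 kg·m²; I_B = (10.7)(0.160)² = 0.2739 kg·m²; I_C = (11.5)(0.146)² = 0.2451 kg·m².
Taking A's sense as positive: L = (0.9156)(11.9) + (0.2739)(55.0) = 25.96 kg·m²·rad/s.
Combined I = 0.9156 + 0.2739 + 0.2451 = 1.435 kg·m².
ω_f = L / I = 25.96 / 1.435 = 18.10 rad/s.
KE_i = ½ΣIω² = 479.1 J; KE_f = ½(1.435)(18.10)² = 234.9 J.

ΔKE lost ≈ 244 J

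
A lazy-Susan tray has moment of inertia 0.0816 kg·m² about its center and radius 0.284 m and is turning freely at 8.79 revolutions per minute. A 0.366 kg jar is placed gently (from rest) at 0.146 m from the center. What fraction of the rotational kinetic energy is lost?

fraction ≈ 0.0873

No external torque acts about the center; L_before = L_after.
Added inertia Σmr² = (0.366)(0.146)² = 0.007802 kg·m²; I_f = 0.08160 + 0.007802 = 0.08940 kg·m².
ω_f = I_p ω_i / I_f = (0.08160)(8.79) / 0.08940 = 8.023 rpm.
KE_i = ½(0.08160)(0.9205 rad/s)² = 0.03457 J; KE_f = ½(0.08940)(0.8402)² = 0.03155 J.
Fraction lost = 0.08727.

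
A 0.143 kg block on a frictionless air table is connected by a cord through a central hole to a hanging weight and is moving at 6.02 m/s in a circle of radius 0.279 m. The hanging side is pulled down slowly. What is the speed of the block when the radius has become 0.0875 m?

v₂ ≈ 19.2 m/s

Central (radial) force ⇒ zero torque about the center ⇒ m v r is constant.
v₂ = v₁ r₁ / r₂ = (6.02)(0.279) / (0.0875) = 19.20 m/s.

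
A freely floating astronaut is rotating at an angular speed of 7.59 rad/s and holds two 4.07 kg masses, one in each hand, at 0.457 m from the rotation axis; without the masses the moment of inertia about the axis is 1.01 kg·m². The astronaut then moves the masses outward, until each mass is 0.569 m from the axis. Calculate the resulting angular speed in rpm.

ω₂ ≈ 53.9 rpm

Angular momentum about the spin axis is conserved since the torque about it is zero.
I₁ = 1.01 + 2(4.07)(0.457)² = 2.710 kg·m²; I₂ = 1.01 + 2(4.07)(0.569)² = 3.645 kg·m².
ω₂ = I₁ω₁ / I₂ = (2.710)(7.59 rad/s) / (3.645) = 5.642 rad/s = 53.88 rpm.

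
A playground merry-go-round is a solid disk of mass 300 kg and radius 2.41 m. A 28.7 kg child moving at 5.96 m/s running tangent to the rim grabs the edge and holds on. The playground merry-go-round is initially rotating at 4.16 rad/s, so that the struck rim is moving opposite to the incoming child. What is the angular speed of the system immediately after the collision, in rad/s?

|ω_f| ≈ 3.09 rad/s

About the axle the impulsive forces during the collision are internal, so angular momentum about that axis is conserved.
I_p = ½(300)(2.41)² = 871.2 kg·m². Taking the sense of the child's angular momentum as positive, L_{child} = m v R = (28.7)(5.96)(2.41) = 412.2 kg·m²/s.
L_i = −I_p ω_p + m v R = −(871.2)(4.16) + 412.2 = -3212 kg·m²/s.
After sticking, I_f = I_p + m R² = 871.2 + (28.7)(2.41)² = 1038 kg·m².
ω_f = L_i / I_f = -3212 / 1038 = -3.095 rad/s.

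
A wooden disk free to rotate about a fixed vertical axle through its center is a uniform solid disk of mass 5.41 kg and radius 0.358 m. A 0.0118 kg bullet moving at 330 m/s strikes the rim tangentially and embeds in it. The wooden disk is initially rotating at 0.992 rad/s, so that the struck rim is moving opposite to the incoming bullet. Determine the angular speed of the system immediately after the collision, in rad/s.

|ω_f| ≈ 3.02 rad/s

About the axle the impulsive forces during the collision are internal, so angular momentum about that axis is conserved.
I_p = ½(5.41)(0.358)² = 0.3467 kg·m². Taking the sense of the bullet's angular momentum as positive, L_{bullet} = m v R = (0.0118)(330)(0.358) = 1.394 kg·m²/s.
L_i = −I_p ω_p + m v R = −(0.3467)(0.992) + 1.394 = 1.050 kg·m²/s.
After sticking, I_f = I_p + m R² = 0.3467 + (0.0118)(0.358)² = 0.3482 kg·m².
ω_f = L_i / I_f = 1.050 / 0.3482 = 3.016 rad/s.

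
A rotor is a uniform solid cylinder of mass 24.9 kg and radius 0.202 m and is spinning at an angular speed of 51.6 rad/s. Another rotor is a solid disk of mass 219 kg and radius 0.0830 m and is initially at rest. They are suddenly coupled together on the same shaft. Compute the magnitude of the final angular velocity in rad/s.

|ω_f| ≈ 20.8 rad/s

The coupling torques are internal; angular momentum about the shared axis is conserved.
Moments of inertia: I_A = ½(24.9)(0.202)² = 0.5080 kg·m²; I_B = ½(219)(0.0830)² = 0.7543 kg·m².
Taking A's sense as positive: L = (0.5080)(51.6) = 26.21 kg·m²·rad/s.
Combined I = 0.5080 + 0.7543 = 1.262 kg·m².
ω_f = L / I = 26.21 / 1.262 = 20.77 rad/s.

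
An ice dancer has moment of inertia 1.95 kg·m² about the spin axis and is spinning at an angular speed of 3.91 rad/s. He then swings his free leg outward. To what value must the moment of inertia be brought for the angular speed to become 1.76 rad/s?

With no external torque about the axis, L is conserved: I₁ω₁ = I₂ω₂.
I₂ = I₁ω₁ / ω₂ = (1.95)(3.91) / (1.76) = 4.332 kg·m².

I₂ ≈ 4.33 kg·m²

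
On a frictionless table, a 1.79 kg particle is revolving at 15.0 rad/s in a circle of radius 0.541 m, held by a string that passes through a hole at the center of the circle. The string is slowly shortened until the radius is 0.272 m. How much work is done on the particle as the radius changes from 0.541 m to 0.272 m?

W ≈ 174 J

No torque about the axis ⇒ m r₁² ω₁ = m r₂² ω₂.
ω₂ = ω₁ (r₁/r₂)² = (15.0)(0.541/0.272)² = 59.34 rad/s.
W = ΔKE = ½m(v₂² − v₁²) = 174.2 J.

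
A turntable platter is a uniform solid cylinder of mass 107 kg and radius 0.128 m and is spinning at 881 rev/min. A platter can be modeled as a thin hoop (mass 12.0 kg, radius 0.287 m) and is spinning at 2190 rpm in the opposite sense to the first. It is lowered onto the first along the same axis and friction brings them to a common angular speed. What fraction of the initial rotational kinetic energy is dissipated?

fraction ≈ 0.808

The coupling torques are internal; angular momentum about the shared axis is conserved.
Moments of inertia: I_A = ½(107)(0.128)² = 0.8765 kg·m²; I_B = (12.0)(0.287)² = 0.9884 kg·m².
Taking A's sense as positive: L = (0.8765)(881) − (0.9884)(2190) = -1392 kg·m²·rpm.
Combined I = 0.8765 + 0.9884 = 1.865 kg·m².
ω_f = L / I = -1392 / 1.865 = -746.6 rpm.
KE_i = ½ΣIω² = 29720 J; KE_f = ½(1.865)(78.19)² = 5700 J.
Fraction dissipated = (KE_i − KE_f)/KE_i = 0.8082.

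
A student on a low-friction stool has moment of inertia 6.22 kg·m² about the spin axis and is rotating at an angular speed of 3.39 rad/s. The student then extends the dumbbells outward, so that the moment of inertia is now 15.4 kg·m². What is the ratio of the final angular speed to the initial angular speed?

No external torque acts about the spin axis, so angular momentum is conserved.
ω₂/ω₁ = I₁/I₂ = 6.220 / 15.40 = 0.4039.

ω₂/ω₁ ≈ 0.404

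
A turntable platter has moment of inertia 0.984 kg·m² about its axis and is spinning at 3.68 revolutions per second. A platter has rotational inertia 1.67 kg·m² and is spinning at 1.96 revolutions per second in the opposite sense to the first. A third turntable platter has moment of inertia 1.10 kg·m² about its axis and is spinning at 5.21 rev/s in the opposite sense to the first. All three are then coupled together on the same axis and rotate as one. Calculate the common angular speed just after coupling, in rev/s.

|ω_f| ≈ 1.43 rev/s

No external torque acts about the common axis, so total angular momentum is conserved.
Taking A's sense as positive: L = (0.9840)(3.68) − (1.670)(1.96) − (1.100)(5.21) = -5.383 kg·m²·rev/s.
Combined I = 0.9840 + 1.670 + 1.100 = 3.754 kg·m².
ω_f = L / I = -5.383 / 3.754 = -1.434 rev/s.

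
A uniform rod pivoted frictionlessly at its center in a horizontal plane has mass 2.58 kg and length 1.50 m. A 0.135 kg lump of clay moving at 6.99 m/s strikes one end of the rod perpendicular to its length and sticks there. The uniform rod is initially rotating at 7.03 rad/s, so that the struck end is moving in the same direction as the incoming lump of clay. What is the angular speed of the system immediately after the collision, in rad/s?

|ω_f| ≈ 7.34 rad/s

About the pivot the impulsive forces during the collision are internal, so angular momentum about that axis is conserved.
I_p = (1/12)(2.58)(1.50)² = 0.4838 kg·m². Taking the sense of the lump of clay's angular momentum as positive, L_{lump} = m v R = (0.135)(6.99)(1.50/2) = 0.7077 kg·m²/s.
L_i = +I_p ω_p + m v R = +(0.4838)(7.03) + 0.7077 = 4.109 kg·m²/s.
After sticking, I_f = I_p + m R² = 0.4838 + (0.135)(1.50/2)² = 0.5597 kg·m².
ω_f = L_i / I_f = 4.109 / 0.5597 = 7.341 rad/s.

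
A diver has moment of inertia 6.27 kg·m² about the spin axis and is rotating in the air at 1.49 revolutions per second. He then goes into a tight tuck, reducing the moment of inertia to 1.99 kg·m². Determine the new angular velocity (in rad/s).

ω₂ ≈ 29.5 rad/s

With no external torque about the axis, L is conserved: I₁ω₁ = I₂ω₂.
ω₂ = I₁ω₁ / I₂ = (6.270)(1.49 rev/s) / (1.990) = 4.695 rev/s = 29.50 rad/s.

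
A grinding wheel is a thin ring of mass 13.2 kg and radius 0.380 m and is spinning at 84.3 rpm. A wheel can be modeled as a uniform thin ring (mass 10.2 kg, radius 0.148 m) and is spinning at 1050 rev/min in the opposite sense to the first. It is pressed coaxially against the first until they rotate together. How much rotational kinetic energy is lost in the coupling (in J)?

ΔKE lost ≈ 1410 J

The coupling torques are internal; angular momentum about the shared axis is conserved.
Moments of inertia: I_A = (13.2)(0.380)² = 1.906 kg·m²; I_B = (10.2)(0.148)² = 0.2234 kg·m².
Taking A's sense as positive: L = (1.906)(84.3) − (0.2234)(1050) = -73.91 kg·m²·rpm.
Combined I = 1.906 + 0.2234 = 2.130 kg·m².
ω_f = L / I = -73.91 / 2.130 = -34.71 rpm.
KE_i = ½ΣIω² = 1425 J; KE_f = ½(2.130)(3.635)² = 14.07 J.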